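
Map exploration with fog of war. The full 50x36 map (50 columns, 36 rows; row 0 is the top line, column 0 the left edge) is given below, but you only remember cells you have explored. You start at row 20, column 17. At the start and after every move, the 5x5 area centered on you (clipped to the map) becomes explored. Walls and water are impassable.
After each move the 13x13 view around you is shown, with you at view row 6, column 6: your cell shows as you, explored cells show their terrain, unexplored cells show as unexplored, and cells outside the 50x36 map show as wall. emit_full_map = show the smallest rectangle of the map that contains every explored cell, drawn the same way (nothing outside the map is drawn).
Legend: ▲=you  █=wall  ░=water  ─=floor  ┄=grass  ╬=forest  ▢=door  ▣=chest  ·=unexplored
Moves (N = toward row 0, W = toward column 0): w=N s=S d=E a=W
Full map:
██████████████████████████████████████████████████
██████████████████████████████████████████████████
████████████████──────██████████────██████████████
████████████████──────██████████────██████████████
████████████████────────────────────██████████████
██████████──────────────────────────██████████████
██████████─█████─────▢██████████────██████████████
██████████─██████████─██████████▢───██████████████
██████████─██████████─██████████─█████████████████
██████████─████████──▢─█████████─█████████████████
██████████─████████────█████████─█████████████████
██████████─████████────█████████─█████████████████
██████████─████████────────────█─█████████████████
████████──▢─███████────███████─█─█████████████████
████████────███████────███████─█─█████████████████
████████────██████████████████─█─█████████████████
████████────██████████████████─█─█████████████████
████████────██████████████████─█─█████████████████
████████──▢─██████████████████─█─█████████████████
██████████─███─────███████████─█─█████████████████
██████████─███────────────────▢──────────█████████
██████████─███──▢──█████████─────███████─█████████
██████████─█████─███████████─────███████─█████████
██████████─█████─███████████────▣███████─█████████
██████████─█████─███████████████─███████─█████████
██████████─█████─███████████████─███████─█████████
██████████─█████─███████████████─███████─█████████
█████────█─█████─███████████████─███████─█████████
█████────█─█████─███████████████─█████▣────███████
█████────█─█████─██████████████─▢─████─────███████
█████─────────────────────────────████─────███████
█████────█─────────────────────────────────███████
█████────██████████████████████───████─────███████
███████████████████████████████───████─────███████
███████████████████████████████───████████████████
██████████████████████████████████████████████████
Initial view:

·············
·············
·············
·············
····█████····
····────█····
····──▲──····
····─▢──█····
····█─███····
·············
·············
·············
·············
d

·············
·············
·············
·············
···██████····
···────██····
···───▲──····
···─▢──██····
···█─████····
·············
·············
·············
·············

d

·············
·············
·············
·············
··███████····
··────███····
··────▲──····
··─▢──███····
··█─█████····
·············
·············
·············
·············

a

·············
·············
·············
·············
···███████···
···────███···
···───▲───···
···─▢──███···
···█─█████···
·············
·············
·············
·············

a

·············
·············
·············
·············
····███████··
····────███··
····──▲────··
····─▢──███··
····█─█████··
·············
·············
·············
·············

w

·············
·············
·············
·············
····█████····
····███████··
····──▲─███··
····───────··
····─▢──███··
····█─█████··
·············
·············
·············

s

·············
·············
·············
····█████····
····███████··
····────███··
····──▲────··
····─▢──███··
····█─█████··
·············
·············
·············
·············

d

·············
·············
·············
···█████·····
···███████···
···────███···
···───▲───···
···─▢──███···
···█─█████···
·············
·············
·············
·············

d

·············
·············
·············
··█████······
··███████····
··────███····
··────▲──····
··─▢──███····
··█─█████····
·············
·············
·············
·············

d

·············
·············
·············
·█████·······
·████████····
·────████····
·─────▲──····
·─▢──████····
·█─██████····
·············
·············
·············
·············

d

·············
·············
·············
█████········
█████████····
────█████····
──────▲──····
─▢──█████····
█─███████····
·············
·············
·············
·············

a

·············
·············
·············
·█████·······
·█████████···
·────█████···
·─────▲───···
·─▢──█████···
·█─███████···
·············
·············
·············
·············

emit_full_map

█████····
█████████
────█████
─────▲───
─▢──█████
█─███████

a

·············
·············
·············
··█████······
··█████████··
··────█████··
··────▲────··
··─▢──█████··
··█─███████··
·············
·············
·············
·············

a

·············
·············
·············
···█████·····
···█████████·
···────█████·
···───▲─────·
···─▢──█████·
···█─███████·
·············
·············
·············
·············

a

·············
·············
·············
····█████····
····█████████
····────█████
····──▲──────
····─▢──█████
····█─███████
·············
·············
·············
·············

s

·············
·············
····█████····
····█████████
····────█████
····─────────
····─▢▲─█████
····█─███████
····█─███····
·············
·············
·············
·············

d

·············
·············
···█████·····
···█████████·
···────█████·
···─────────·
···─▢─▲█████·
···█─███████·
···█─████····
·············
·············
·············
·············

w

·············
·············
·············
···█████·····
···█████████·
···────█████·
···───▲─────·
···─▢──█████·
···█─███████·
···█─████····
·············
·············
·············

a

·············
·············
·············
····█████····
····█████████
····────█████
····──▲──────
····─▢──█████
····█─███████
····█─████···
·············
·············
·············

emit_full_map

█████····
█████████
────█████
──▲──────
─▢──█████
█─███████
█─████···


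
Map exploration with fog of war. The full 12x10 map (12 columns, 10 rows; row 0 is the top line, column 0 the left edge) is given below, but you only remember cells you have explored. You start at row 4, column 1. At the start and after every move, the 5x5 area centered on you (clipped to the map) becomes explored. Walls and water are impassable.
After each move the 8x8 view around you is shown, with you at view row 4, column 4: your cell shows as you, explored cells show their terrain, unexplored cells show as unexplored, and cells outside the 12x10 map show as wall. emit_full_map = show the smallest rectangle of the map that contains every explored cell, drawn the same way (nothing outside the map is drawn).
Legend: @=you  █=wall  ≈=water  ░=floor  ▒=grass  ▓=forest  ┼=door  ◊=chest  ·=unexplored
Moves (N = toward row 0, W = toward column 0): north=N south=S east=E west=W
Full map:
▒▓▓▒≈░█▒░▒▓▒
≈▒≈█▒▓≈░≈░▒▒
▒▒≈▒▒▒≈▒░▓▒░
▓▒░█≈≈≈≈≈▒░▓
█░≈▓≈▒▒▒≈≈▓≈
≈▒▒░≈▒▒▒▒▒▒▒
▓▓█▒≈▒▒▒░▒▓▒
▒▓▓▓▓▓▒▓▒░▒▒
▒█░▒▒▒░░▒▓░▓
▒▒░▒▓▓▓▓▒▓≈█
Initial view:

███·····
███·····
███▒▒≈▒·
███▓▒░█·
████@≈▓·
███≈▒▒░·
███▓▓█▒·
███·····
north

████████
███·····
███≈▒≈█·
███▒▒≈▒·
███▓@░█·
████░≈▓·
███≈▒▒░·
███▓▓█▒·

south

███·····
███≈▒≈█·
███▒▒≈▒·
███▓▒░█·
████@≈▓·
███≈▒▒░·
███▓▓█▒·
███·····

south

███≈▒≈█·
███▒▒≈▒·
███▓▒░█·
████░≈▓·
███≈@▒░·
███▓▓█▒·
███▒▓▓▓·
███·····

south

███▒▒≈▒·
███▓▒░█·
████░≈▓·
███≈▒▒░·
███▓@█▒·
███▒▓▓▓·
███▒█░▒·
███·····

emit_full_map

≈▒≈█
▒▒≈▒
▓▒░█
█░≈▓
≈▒▒░
▓@█▒
▒▓▓▓
▒█░▒

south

███▓▒░█·
████░≈▓·
███≈▒▒░·
███▓▓█▒·
███▒@▓▓·
███▒█░▒·
███▒▒░▒·
████████

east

██▓▒░█··
███░≈▓··
██≈▒▒░≈·
██▓▓█▒≈·
██▒▓@▓▓·
██▒█░▒▒·
██▒▒░▒▓·
████████

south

███░≈▓··
██≈▒▒░≈·
██▓▓█▒≈·
██▒▓▓▓▓·
██▒█@▒▒·
██▒▒░▒▓·
████████
████████

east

██░≈▓···
█≈▒▒░≈··
█▓▓█▒≈▒·
█▒▓▓▓▓▓·
█▒█░@▒▒·
█▒▒░▒▓▓·
████████
████████

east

█░≈▓····
≈▒▒░≈···
▓▓█▒≈▒▒·
▒▓▓▓▓▓▒·
▒█░▒@▒░·
▒▒░▒▓▓▓·
████████
████████

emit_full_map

≈▒≈█···
▒▒≈▒···
▓▒░█···
█░≈▓···
≈▒▒░≈··
▓▓█▒≈▒▒
▒▓▓▓▓▓▒
▒█░▒@▒░
▒▒░▒▓▓▓

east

░≈▓·····
▒▒░≈····
▓█▒≈▒▒▒·
▓▓▓▓▓▒▓·
█░▒▒@░░·
▒░▒▓▓▓▓·
████████
████████

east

≈▓······
▒░≈·····
█▒≈▒▒▒░·
▓▓▓▓▒▓▒·
░▒▒▒@░▒·
░▒▓▓▓▓▒·
████████
████████

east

▓·······
░≈······
▒≈▒▒▒░▒·
▓▓▓▒▓▒░·
▒▒▒░@▒▓·
▒▓▓▓▓▒▓·
████████
████████

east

········
≈·······
≈▒▒▒░▒▓·
▓▓▒▓▒░▒·
▒▒░░@▓░·
▓▓▓▓▒▓≈·
████████
████████

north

········
········
≈·▒▒▒▒▒·
≈▒▒▒░▒▓·
▓▓▒▓@░▒·
▒▒░░▒▓░·
▓▓▓▓▒▓≈·
████████

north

········
········
··▒▒≈≈▓·
≈·▒▒▒▒▒·
≈▒▒▒@▒▓·
▓▓▒▓▒░▒·
▒▒░░▒▓░·
▓▓▓▓▒▓≈·

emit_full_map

≈▒≈█·······
▒▒≈▒·······
▓▒░█·······
█░≈▓··▒▒≈≈▓
≈▒▒░≈·▒▒▒▒▒
▓▓█▒≈▒▒▒@▒▓
▒▓▓▓▓▓▒▓▒░▒
▒█░▒▒▒░░▒▓░
▒▒░▒▓▓▓▓▒▓≈


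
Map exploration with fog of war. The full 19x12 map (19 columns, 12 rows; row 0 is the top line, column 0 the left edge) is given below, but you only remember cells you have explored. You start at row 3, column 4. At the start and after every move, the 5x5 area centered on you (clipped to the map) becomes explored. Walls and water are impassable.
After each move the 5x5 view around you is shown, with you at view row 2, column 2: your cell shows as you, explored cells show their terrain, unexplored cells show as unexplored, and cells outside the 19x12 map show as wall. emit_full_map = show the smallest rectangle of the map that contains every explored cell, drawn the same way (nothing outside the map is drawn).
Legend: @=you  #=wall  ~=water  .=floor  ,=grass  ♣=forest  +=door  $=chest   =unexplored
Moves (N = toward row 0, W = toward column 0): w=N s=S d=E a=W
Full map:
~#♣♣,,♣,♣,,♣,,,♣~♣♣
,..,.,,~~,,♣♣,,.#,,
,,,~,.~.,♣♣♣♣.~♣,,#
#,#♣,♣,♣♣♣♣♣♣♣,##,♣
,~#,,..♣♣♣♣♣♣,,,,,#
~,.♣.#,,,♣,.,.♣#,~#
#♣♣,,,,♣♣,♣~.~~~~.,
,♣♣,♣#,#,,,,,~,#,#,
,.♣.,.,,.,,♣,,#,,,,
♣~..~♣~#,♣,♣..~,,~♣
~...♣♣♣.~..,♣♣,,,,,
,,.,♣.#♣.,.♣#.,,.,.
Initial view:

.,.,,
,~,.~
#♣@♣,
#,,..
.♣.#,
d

,.,,~
~,.~.
♣,@,♣
,,..♣
♣.#,,

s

~,.~.
♣,♣,♣
,,@.♣
♣.#,,
,,,,♣

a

,~,.~
#♣,♣,
#,@..
.♣.#,
♣,,,,

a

,,~,.
,#♣,♣
~#@,.
,.♣.#
♣♣,,,

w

..,.,
,,~,.
,#@,♣
~#,,.
,.♣.#

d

.,.,,
,~,.~
#♣@♣,
#,,..
.♣.#,

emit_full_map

..,.,,~
,,~,.~.
,#♣@♣,♣
~#,,..♣
,.♣.#,,
♣♣,,,,♣

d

,.,,~
~,.~.
♣,@,♣
,,..♣
♣.#,,

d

.,,~~
,.~.,
,♣@♣♣
,..♣♣
.#,,,


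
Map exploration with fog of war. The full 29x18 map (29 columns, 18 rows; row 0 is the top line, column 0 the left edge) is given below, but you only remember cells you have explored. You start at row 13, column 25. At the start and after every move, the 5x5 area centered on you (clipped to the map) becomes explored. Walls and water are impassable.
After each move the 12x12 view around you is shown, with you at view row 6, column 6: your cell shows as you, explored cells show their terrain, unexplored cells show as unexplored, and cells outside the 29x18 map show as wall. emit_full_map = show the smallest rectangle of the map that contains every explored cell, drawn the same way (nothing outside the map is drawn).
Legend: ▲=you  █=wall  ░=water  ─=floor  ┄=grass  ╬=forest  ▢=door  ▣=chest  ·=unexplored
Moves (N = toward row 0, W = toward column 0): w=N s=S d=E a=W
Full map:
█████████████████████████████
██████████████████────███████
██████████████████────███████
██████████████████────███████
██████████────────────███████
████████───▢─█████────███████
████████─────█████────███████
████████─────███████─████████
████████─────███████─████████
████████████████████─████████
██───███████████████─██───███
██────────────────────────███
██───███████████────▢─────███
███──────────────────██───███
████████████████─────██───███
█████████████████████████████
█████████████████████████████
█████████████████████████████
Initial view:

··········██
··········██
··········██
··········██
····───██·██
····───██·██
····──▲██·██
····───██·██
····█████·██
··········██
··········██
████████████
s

··········██
··········██
··········██
····───██·██
····───██·██
····───██·██
····──▲██·██
····█████·██
····█████·██
··········██
████████████
████████████

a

···········█
···········█
···········█
·····───██·█
····────██·█
····█───██·█
····█─▲─██·█
····██████·█
····██████·█
···········█
████████████
████████████

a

············
············
············
······───██·
····─────██·
····██───██·
····██▲──██·
····███████·
····███████·
············
████████████
████████████

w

············
············
············
············
····─────██·
····─────██·
····██▲──██·
····██───██·
····███████·
····███████·
············
████████████

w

············
············
············
············
····██───···
····─────██·
····──▲──██·
····██───██·
····██───██·
····███████·
····███████·
············

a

············
············
············
············
····─██───··
····──────██
····▢─▲───██
····─██───██
····─██───██
·····███████
·····███████
············

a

············
············
············
············
····█─██───·
····───────█
····─▢▲────█
····──██───█
····──██───█
······██████
······██████
············

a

············
············
············
············
····██─██───
····────────
····──▲─────
····───██───
····───██───
·······█████
·······█████
············

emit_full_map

██─██───··
────────██
──▲─────██
───██───██
───██───██
···███████
···███████

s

············
············
············
····██─██───
····────────
····──▢─────
····──▲██───
····───██───
····████████
·······█████
············
████████████

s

············
············
····██─██───
····────────
····──▢─────
····───██───
····──▲██───
····████████
····████████
············
████████████
████████████

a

············
············
·····██─██──
·····───────
····───▢────
····────██──
····──▲─██──
····████████
····████████
············
████████████
████████████

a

············
············
······██─██─
······──────
····────▢───
····─────██─
····──▲──██─
····████████
····████████
············
████████████
████████████

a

············
············
·······██─██
·······─────
····█────▢──
····──────██
····█─▲───██
····████████
····████████
············
████████████
████████████

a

············
············
········██─█
········────
····██────▢─
····───────█
····██▲────█
····████████
····████████
············
████████████
████████████

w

············
············
············
········██─█
····────────
····██────▢─
····──▲────█
····██─────█
····████████
····████████
············
████████████

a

············
············
············
·········██─
····────────
····███────▢
····──▲─────
····███─────
····████████
·····███████
············
████████████

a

············
············
············
··········██
····────────
····████────
····──▲─────
····████────
····████████
······██████
············
████████████

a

············
············
············
···········█
····────────
····█████───
····──▲─────
····█████───
····████████
·······█████
············
████████████

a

············
············
············
············
····────────
····██████──
····──▲─────
····██████──
····████████
········████
············
████████████

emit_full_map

········██─██───··
────────────────██
██████────▢─────██
──▲────────██───██
██████─────██───██
██████████████████
····██████████████

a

············
············
············
············
····────────
····███████─
····──▲─────
····███████─
····████████
·········███
············
████████████

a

············
············
············
············
····────────
····████████
····──▲─────
····████████
····████████
··········██
············
████████████

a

············
············
············
············
····────────
····████████
····──▲─────
····████████
····████████
···········█
············
████████████

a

············
············
············
············
····────────
····████████
····──▲─────
····████████
····████████
············
············
████████████

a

············
············
············
············
····────────
····████████
····──▲─────
····████████
····████████
············
············
████████████

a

············
············
············
············
····────────
····─███████
····──▲─────
····████████
····████████
············
············
████████████

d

············
············
············
············
···─────────
···─████████
···───▲─────
···█████████
···█████████
············
············
████████████

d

············
············
············
············
··──────────
··─█████████
··────▲─────
··██████████
··██████████
············
············
████████████

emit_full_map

··············██─██───··
──────────────────────██
─███████████────▢─────██
────▲────────────██───██
████████████─────██───██
████████████████████████
··········██████████████


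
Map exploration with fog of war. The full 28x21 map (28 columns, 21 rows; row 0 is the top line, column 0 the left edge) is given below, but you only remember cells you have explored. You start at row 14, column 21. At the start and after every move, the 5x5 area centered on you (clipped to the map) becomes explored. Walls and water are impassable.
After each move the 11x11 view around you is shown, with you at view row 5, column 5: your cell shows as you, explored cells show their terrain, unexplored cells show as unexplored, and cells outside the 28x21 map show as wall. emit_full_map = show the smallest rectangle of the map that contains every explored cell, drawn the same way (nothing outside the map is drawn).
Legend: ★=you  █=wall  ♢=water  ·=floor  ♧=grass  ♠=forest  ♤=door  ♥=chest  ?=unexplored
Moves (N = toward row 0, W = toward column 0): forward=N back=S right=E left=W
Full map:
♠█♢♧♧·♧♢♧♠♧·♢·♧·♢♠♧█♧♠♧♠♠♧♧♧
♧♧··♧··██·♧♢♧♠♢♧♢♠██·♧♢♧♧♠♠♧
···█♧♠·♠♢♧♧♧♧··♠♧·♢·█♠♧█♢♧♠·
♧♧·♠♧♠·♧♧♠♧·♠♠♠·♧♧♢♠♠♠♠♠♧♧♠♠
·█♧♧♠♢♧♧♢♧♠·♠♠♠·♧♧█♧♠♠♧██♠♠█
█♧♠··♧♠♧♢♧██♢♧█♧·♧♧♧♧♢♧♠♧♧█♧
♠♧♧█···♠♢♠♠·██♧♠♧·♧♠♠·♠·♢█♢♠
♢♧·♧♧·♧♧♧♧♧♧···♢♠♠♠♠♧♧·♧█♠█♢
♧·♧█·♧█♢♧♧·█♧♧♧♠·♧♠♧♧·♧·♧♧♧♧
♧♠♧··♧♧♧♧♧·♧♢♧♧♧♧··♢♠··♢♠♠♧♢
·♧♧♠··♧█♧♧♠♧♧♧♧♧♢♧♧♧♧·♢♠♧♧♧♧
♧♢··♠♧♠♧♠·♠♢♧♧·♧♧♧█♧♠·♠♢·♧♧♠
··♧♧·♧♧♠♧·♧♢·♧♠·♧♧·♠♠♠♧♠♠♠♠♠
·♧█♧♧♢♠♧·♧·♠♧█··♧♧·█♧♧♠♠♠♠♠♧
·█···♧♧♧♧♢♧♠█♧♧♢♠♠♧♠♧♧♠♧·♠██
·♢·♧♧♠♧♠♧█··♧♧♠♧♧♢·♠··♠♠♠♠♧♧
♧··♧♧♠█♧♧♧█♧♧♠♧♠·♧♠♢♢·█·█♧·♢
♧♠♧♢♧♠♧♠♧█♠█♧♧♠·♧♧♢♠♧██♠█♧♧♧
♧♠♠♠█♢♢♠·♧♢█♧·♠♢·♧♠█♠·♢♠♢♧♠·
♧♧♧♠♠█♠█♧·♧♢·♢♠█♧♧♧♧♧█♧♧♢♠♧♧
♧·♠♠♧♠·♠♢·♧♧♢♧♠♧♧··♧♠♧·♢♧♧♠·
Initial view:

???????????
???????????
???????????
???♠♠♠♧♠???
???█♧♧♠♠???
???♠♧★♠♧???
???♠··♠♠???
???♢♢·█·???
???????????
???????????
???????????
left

???????????
???????????
???????????
???·♠♠♠♧♠??
???·█♧♧♠♠??
???♧♠★♧♠♧??
???·♠··♠♠??
???♠♢♢·█·??
???????????
???????????
???????????

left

???????????
???????????
???????????
???♧·♠♠♠♧♠?
???♧·█♧♧♠♠?
???♠♧★♧♧♠♧?
???♢·♠··♠♠?
???♧♠♢♢·█·?
???????????
???????????
???????????

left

???????????
???????????
???????????
???♧♧·♠♠♠♧♠
???♧♧·█♧♧♠♠
???♠♠★♠♧♧♠♧
???♧♢·♠··♠♠
???·♧♠♢♢·█·
???????????
???????????
???????????

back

???????????
???????????
???♧♧·♠♠♠♧♠
???♧♧·█♧♧♠♠
???♠♠♧♠♧♧♠♧
???♧♢★♠··♠♠
???·♧♠♢♢·█·
???♧♧♢♠♧???
???????????
???????????
???????????

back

???????????
???♧♧·♠♠♠♧♠
???♧♧·█♧♧♠♠
???♠♠♧♠♧♧♠♧
???♧♢·♠··♠♠
???·♧★♢♢·█·
???♧♧♢♠♧???
???·♧♠█♠???
???????????
???????????
███████████

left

???????????
????♧♧·♠♠♠♧
????♧♧·█♧♧♠
???♢♠♠♧♠♧♧♠
???♧♧♢·♠··♠
???♠·★♠♢♢·█
???·♧♧♢♠♧??
???♢·♧♠█♠??
???????????
???????????
███████████

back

????♧♧·♠♠♠♧
????♧♧·█♧♧♠
???♢♠♠♧♠♧♧♠
???♧♧♢·♠··♠
???♠·♧♠♢♢·█
???·♧★♢♠♧??
???♢·♧♠█♠??
???█♧♧♧♧???
???????????
███████████
███████████

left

?????♧♧·♠♠♠
?????♧♧·█♧♧
????♢♠♠♧♠♧♧
???♠♧♧♢·♠··
???♧♠·♧♠♢♢·
???♠·★♧♢♠♧?
???♠♢·♧♠█♠?
???♠█♧♧♧♧??
???????????
███████████
███████████

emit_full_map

??♧♧·♠♠♠♧♠
??♧♧·█♧♧♠♠
?♢♠♠♧♠♧♧♠♧
♠♧♧♢·♠··♠♠
♧♠·♧♠♢♢·█·
♠·★♧♢♠♧???
♠♢·♧♠█♠???
♠█♧♧♧♧????

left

??????♧♧·♠♠
??????♧♧·█♧
?????♢♠♠♧♠♧
???♧♠♧♧♢·♠·
???♠♧♠·♧♠♢♢
???♧♠★♧♧♢♠♧
???·♠♢·♧♠█♠
???♢♠█♧♧♧♧?
???????????
███████████
███████████

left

???????♧♧·♠
???????♧♧·█
??????♢♠♠♧♠
???♧♧♠♧♧♢·♠
???♧♠♧♠·♧♠♢
???♧♧★·♧♧♢♠
???♧·♠♢·♧♠█
???·♢♠█♧♧♧♧
???????????
███████████
███████████

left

????????♧♧·
????????♧♧·
???????♢♠♠♧
???·♧♧♠♧♧♢·
???♧♧♠♧♠·♧♠
???█♧★♠·♧♧♢
???█♧·♠♢·♧♠
???♢·♢♠█♧♧♧
???????????
███████████
███████████

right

???????♧♧·♠
???????♧♧·█
??????♢♠♠♧♠
??·♧♧♠♧♧♢·♠
??♧♧♠♧♠·♧♠♢
??█♧♧★·♧♧♢♠
??█♧·♠♢·♧♠█
??♢·♢♠█♧♧♧♧
???????????
███████████
███████████

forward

???????????
???????♧♧·♠
???????♧♧·█
???█♧♧♢♠♠♧♠
??·♧♧♠♧♧♢·♠
??♧♧♠★♠·♧♠♢
??█♧♧♠·♧♧♢♠
??█♧·♠♢·♧♠█
??♢·♢♠█♧♧♧♧
???????????
███████████

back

???????♧♧·♠
???????♧♧·█
???█♧♧♢♠♠♧♠
??·♧♧♠♧♧♢·♠
??♧♧♠♧♠·♧♠♢
??█♧♧★·♧♧♢♠
??█♧·♠♢·♧♠█
??♢·♢♠█♧♧♧♧
???????????
███████████
███████████

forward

???????????
???????♧♧·♠
???????♧♧·█
???█♧♧♢♠♠♧♠
??·♧♧♠♧♧♢·♠
??♧♧♠★♠·♧♠♢
??█♧♧♠·♧♧♢♠
??█♧·♠♢·♧♠█
??♢·♢♠█♧♧♧♧
???????????
███████████

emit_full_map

?????♧♧·♠♠♠♧♠
?????♧♧·█♧♧♠♠
?█♧♧♢♠♠♧♠♧♧♠♧
·♧♧♠♧♧♢·♠··♠♠
♧♧♠★♠·♧♠♢♢·█·
█♧♧♠·♧♧♢♠♧???
█♧·♠♢·♧♠█♠???
♢·♢♠█♧♧♧♧????

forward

???????????
???????????
???????♧♧·♠
???♧█··♧♧·█
???█♧♧♢♠♠♧♠
??·♧♧★♧♧♢·♠
??♧♧♠♧♠·♧♠♢
??█♧♧♠·♧♧♢♠
??█♧·♠♢·♧♠█
??♢·♢♠█♧♧♧♧
???????????

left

???????????
???????????
????????♧♧·
???♠♧█··♧♧·
???♠█♧♧♢♠♠♧
???·♧★♠♧♧♢·
???♧♧♠♧♠·♧♠
???█♧♧♠·♧♧♢
???█♧·♠♢·♧♠
???♢·♢♠█♧♧♧
???????????

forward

???????????
???????????
???????????
???♢·♧♠·♧♧·
???♠♧█··♧♧·
???♠█★♧♢♠♠♧
???·♧♧♠♧♧♢·
???♧♧♠♧♠·♧♠
???█♧♧♠·♧♧♢
???█♧·♠♢·♧♠
???♢·♢♠█♧♧♧

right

???????????
???????????
???????????
??♢·♧♠·♧♧·♠
??♠♧█··♧♧·█
??♠█♧★♢♠♠♧♠
??·♧♧♠♧♧♢·♠
??♧♧♠♧♠·♧♠♢
??█♧♧♠·♧♧♢♠
??█♧·♠♢·♧♠█
??♢·♢♠█♧♧♧♧

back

???????????
???????????
??♢·♧♠·♧♧·♠
??♠♧█··♧♧·█
??♠█♧♧♢♠♠♧♠
??·♧♧★♧♧♢·♠
??♧♧♠♧♠·♧♠♢
??█♧♧♠·♧♧♢♠
??█♧·♠♢·♧♠█
??♢·♢♠█♧♧♧♧
???????????

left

???????????
???????????
???♢·♧♠·♧♧·
???♠♧█··♧♧·
???♠█♧♧♢♠♠♧
???·♧★♠♧♧♢·
???♧♧♠♧♠·♧♠
???█♧♧♠·♧♧♢
???█♧·♠♢·♧♠
???♢·♢♠█♧♧♧
???????????

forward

???????????
???????????
???????????
???♢·♧♠·♧♧·
???♠♧█··♧♧·
???♠█★♧♢♠♠♧
???·♧♧♠♧♧♢·
???♧♧♠♧♠·♧♠
???█♧♧♠·♧♧♢
???█♧·♠♢·♧♠
???♢·♢♠█♧♧♧

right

???????????
???????????
???????????
??♢·♧♠·♧♧·♠
??♠♧█··♧♧·█
??♠█♧★♢♠♠♧♠
??·♧♧♠♧♧♢·♠
??♧♧♠♧♠·♧♠♢
??█♧♧♠·♧♧♢♠
??█♧·♠♢·♧♠█
??♢·♢♠█♧♧♧♧
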